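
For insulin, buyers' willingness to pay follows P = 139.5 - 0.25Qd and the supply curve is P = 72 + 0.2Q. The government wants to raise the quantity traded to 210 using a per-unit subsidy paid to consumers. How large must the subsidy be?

At Q = 210, from the demand curve buyers pay Pb = 139.5 − 0.25·210 = 87; from the supply curve sellers need Ps = 72 + 0.2·210 = 114.
The subsidy must fill the gap: s = Ps − Pb = 114 − 87 = 27.

Required subsidy s = 27 per unit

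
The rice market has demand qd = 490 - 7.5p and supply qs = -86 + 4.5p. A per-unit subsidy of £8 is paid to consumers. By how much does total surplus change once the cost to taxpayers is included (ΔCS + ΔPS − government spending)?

Net change in total surplus = -£90

Pre-subsidy: 490 - 7.5p = -86 + 4.5p gives p* = 48, q* = 130.
With the rebate, buyers effectively pay pb = ps − 8, where ps is the price sellers receive.
Demand in terms of ps becomes qd = 490 − 7.5(ps − 8) = 550 - 7.5ps. Setting this equal to supply: 550 - 7.5ps = -86 + 4.5ps, so ps = 53.
Buyers pay pb = 53 − 8 = 45; q' = -86 + 4.5·53 = 152.5.
ΔCS = ½(130 + 152.5)(48 − 45) = 423.75; ΔPS = ½(130 + 152.5)(53 − 48) = 706.25.
Government spending = 8 × 152.5 = 1220.
Net change = 423.75 + 706.25 − 1220 = -90. The loss equals the DWL triangle ½·8·22.5.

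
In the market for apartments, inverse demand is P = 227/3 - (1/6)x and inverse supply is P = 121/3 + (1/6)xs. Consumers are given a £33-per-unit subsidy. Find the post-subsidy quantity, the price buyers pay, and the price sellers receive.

x' = 205; buyers pay £41.5; sellers receive £74.5

Pre-subsidy: 227/3 - (1/6)x = 121/3 + (1/6)x gives x* = 106 and P* = 58.
With the rebate, buyers effectively pay Pb = Ps − 33, where Ps is the price sellers receive.
On the curves, Pb = 227/3 - (1/6)x and Ps = 121/3 + (1/6)x; the wedge Ps − Pb = 33 gives 121/3 + (1/6)x − (227/3 - (1/6)x) = 33, so x' = 205.
Then Pb = 227/3 − (1/6)·205 = 41.5 and Ps = 121/3 + (1/6)·205 = 74.5.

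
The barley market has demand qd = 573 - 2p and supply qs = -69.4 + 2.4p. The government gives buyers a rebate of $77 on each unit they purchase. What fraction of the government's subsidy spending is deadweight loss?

Pre-subsidy: 573 - 2p = -69.4 + 2.4p gives p* = 146, q* = 281.
With the rebate, buyers effectively pay pb = ps − 77, where ps is the price sellers receive.
Demand in terms of ps becomes qd = 573 − 2(ps − 77) = 727 - 2ps. Setting this equal to supply: 727 - 2ps = -69.4 + 2.4ps, so ps = 181.
Buyers pay pb = 181 − 77 = 104; q' = -69.4 + 2.4·181 = 365.
ΔCS = ½(281 + 365)(146 − 104) = 13566; ΔPS = ½(281 + 365)(181 − 146) = 11305.
Government spending = 77 × 365 = 28105.
DWL = ½ × 77 × (365 − 281) = 3234; fraction = 3234 / 28105 = 42/365.

DWL / government spending = 42/365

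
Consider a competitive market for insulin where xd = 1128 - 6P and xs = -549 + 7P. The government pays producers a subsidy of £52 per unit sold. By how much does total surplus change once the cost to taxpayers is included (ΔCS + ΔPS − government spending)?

Net change in total surplus = -£4368

Pre-subsidy: 1128 - 6P = -549 + 7P gives P* = 129, x* = 354.
With the subsidy, sellers receive Ps = Pb + 52 for each unit, where Pb is the price buyers pay.
Supply in terms of Pb becomes xs = -549 + 7(Pb + 52) = -185 + 7Pb. Setting this equal to demand: 1128 - 6Pb = -185 + 7Pb, so Pb = 101.
Sellers receive Ps = 101 + 52 = 153; x' = 1128 − 6·101 = 522.
ΔCS = ½(354 + 522)(129 − 101) = 12264; ΔPS = ½(354 + 522)(153 − 129) = 10512.
Government spending = 52 × 522 = 27144.
Net change = 12264 + 10512 − 27144 = -4368. The loss equals the DWL triangle ½·52·168.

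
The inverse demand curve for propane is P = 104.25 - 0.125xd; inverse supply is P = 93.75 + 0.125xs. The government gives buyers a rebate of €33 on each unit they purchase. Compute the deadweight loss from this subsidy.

Pre-subsidy: 104.25 - 0.125x = 93.75 + 0.125x gives x* = 42 and P* = 99.
With the rebate, buyers effectively pay Pb = Ps − 33, where Ps is the price sellers receive.
On the curves, Pb = 104.25 - 0.125x and Ps = 93.75 + 0.125x; the wedge Ps − Pb = 33 gives 93.75 + 0.125x − (104.25 - 0.125x) = 33, so x' = 174.
Then Pb = 104.25 − 0.125·174 = 82.5 and Ps = 93.75 + 0.125·174 = 115.5.
The subsidy expands output by 174 − 42 = 132 past the efficient level; on those units the gap between marginal cost and willingness to pay runs from 0 up to 33.
DWL = ½ × 33 × 132 = 2178.

Deadweight loss = €2178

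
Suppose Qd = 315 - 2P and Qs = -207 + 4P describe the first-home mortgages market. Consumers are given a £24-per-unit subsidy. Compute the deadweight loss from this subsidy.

Deadweight loss = £384

Pre-subsidy: 315 - 2P = -207 + 4P gives P* = 87, Q* = 141.
With the rebate, buyers effectively pay Pb = Ps − 24, where Ps is the price sellers receive.
Demand in terms of Ps becomes Qd = 315 − 2(Ps − 24) = 363 - 2Ps. Setting this equal to supply: 363 - 2Ps = -207 + 4Ps, so Ps = 95.
Buyers pay Pb = 95 − 24 = 71; Q' = -207 + 4·95 = 173.
The subsidy expands output by 173 − 141 = 32 past the efficient level; on those units the gap between marginal cost and willingness to pay runs from 0 up to 24.
DWL = ½ × 24 × 32 = 384.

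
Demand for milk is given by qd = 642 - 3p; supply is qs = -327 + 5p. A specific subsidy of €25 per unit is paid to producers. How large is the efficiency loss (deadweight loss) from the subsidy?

Deadweight loss = €585.9375

Pre-subsidy: 642 - 3p = -327 + 5p gives p* = 121.125, q* = 278.625.
With the subsidy, sellers receive ps = pb + 25 for each unit, where pb is the price buyers pay.
Supply in terms of pb becomes qs = -327 + 5(pb + 25) = -202 + 5pb. Setting this equal to demand: 642 - 3pb = -202 + 5pb, so pb = 105.5.
Sellers receive ps = 105.5 + 25 = 130.5; q' = 642 − 3·105.5 = 325.5.
The subsidy expands output by 325.5 − 278.625 = 46.875 past the efficient level; on those units the gap between marginal cost and willingness to pay runs from 0 up to 25.
DWL = ½ × 25 × 46.875 = 585.9375.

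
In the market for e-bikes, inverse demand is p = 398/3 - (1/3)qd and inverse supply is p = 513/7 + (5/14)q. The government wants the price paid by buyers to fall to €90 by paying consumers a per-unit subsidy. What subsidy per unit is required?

Required subsidy s = €29 per unit

At a buyer price of 90, quantity demanded is 398 − 3·90 = 128.
Sellers supply 128 only when they receive ps = 513/7 + (5/14)·128 = 119.
s = ps − pb = 119 − 90 = 29.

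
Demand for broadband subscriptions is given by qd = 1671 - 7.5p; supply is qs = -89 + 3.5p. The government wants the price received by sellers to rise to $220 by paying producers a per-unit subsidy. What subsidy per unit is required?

Required subsidy s = $88 per unit

At a seller price of 220, quantity supplied is -89 + 3.5·220 = 681.
Buyers absorb 681 only when they pay pb with 1671 − 7.5·pb = 681, i.e. pb = 132.
s = ps − pb = 220 − 132 = 88.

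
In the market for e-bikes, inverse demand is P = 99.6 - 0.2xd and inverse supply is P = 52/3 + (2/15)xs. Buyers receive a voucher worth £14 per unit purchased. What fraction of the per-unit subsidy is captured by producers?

Pre-subsidy: 99.6 - 0.2x = 52/3 + (2/15)x gives x* = 246.8 and P* = 50.24.
With the rebate, buyers effectively pay Pb = Ps − 14, where Ps is the price sellers receive.
On the curves, Pb = 99.6 - 0.2x and Ps = 52/3 + (2/15)x; the wedge Ps − Pb = 14 gives 52/3 + (2/15)x − (99.6 - 0.2x) = 14, so x' = 288.8.
Then Pb = 99.6 − 0.2·288.8 = 41.84 and Ps = 52/3 + (2/15)·288.8 = 55.84.
Buyers' price falls by P* − Pb = 50.24 − 41.84 = 8.4; sellers' price rises by Ps − P* = 55.84 − 50.24 = 5.6.
So producers capture 5.6/14 = 0.4 of each unit of subsidy.

Producer share = 0.4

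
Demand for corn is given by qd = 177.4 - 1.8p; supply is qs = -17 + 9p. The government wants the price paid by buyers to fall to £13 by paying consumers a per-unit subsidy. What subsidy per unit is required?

Required subsidy s = £6 per unit

At a buyer price of 13, quantity demanded is 177.4 − 1.8·13 = 154.
Sellers supply 154 only when they receive ps with -17 + 9·ps = 154, i.e. ps = 19.
s = ps − pb = 19 − 13 = 6.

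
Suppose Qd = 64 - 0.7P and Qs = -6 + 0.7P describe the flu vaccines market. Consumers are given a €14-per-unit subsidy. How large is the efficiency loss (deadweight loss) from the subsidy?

Deadweight loss = €34.3

Pre-subsidy: 64 - 0.7P = -6 + 0.7P gives P* = 50, Q* = 29.
With the rebate, buyers effectively pay Pb = Ps − 14, where Ps is the price sellers receive.
Demand in terms of Ps becomes Qd = 64 − 0.7(Ps − 14) = 73.8 - 0.7Ps. Setting this equal to supply: 73.8 - 0.7Ps = -6 + 0.7Ps, so Ps = 57.
Buyers pay Pb = 57 − 14 = 43; Q' = -6 + 0.7·57 = 33.9.
The subsidy expands output by 33.9 − 29 = 4.9 past the efficient level; on those units the gap between marginal cost and willingness to pay runs from 0 up to 14.
DWL = ½ × 14 × 4.9 = 34.3.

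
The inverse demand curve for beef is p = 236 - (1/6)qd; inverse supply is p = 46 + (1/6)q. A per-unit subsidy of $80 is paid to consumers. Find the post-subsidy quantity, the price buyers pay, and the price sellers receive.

q' = 810; buyers pay $101; sellers receive $181

Pre-subsidy: 236 - (1/6)q = 46 + (1/6)q gives q* = 570 and p* = 141.
With the rebate, buyers effectively pay pb = ps − 80, where ps is the price sellers receive.
On the curves, pb = 236 - (1/6)q and ps = 46 + (1/6)q; the wedge ps − pb = 80 gives 46 + (1/6)q − (236 - (1/6)q) = 80, so q' = 810.
Then pb = 236 − (1/6)·810 = 101 and ps = 46 + (1/6)·810 = 181.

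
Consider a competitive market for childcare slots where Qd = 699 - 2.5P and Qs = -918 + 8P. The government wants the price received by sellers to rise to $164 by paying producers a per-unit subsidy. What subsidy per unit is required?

Required subsidy s = $42 per unit

At a seller price of 164, quantity supplied is -918 + 8·164 = 394.
Buyers absorb 394 only when they pay Pb with 699 − 2.5·Pb = 394, i.e. Pb = 122.
s = Ps − Pb = 164 − 122 = 42.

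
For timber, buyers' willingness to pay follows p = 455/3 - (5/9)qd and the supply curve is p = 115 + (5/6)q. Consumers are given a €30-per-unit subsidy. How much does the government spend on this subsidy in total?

Pre-subsidy: 455/3 - (5/9)q = 115 + (5/6)q gives q* = 26.4 and p* = 137.
With the rebate, buyers effectively pay pb = ps − 30, where ps is the price sellers receive.
On the curves, pb = 455/3 - (5/9)q and ps = 115 + (5/6)q; the wedge ps − pb = 30 gives 115 + (5/6)q − (455/3 - (5/9)q) = 30, so q' = 48.
Then pb = 455/3 − (5/9)·48 = 125 and ps = 115 + (5/6)·48 = 155.
Government outlay = subsidy × quantity = 30 × 48 = 1440.

Government cost = €1440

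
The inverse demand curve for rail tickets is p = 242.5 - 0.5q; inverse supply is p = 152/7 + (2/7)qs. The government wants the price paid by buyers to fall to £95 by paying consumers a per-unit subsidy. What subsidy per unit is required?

At a buyer price of 95, quantity demanded is 485 − 2·95 = 295.
Sellers supply 295 only when they receive ps = 152/7 + (2/7)·295 = 106.
s = ps − pb = 106 − 95 = 11.

Required subsidy s = £11 per unit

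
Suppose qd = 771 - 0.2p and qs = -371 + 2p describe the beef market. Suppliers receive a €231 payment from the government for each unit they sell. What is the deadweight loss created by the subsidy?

Pre-subsidy: 771 - 0.2p = -371 + 2p gives p* = 5710/11, q* = 7339/11.
With the subsidy, sellers receive ps = pb + 231 for each unit, where pb is the price buyers pay.
Supply in terms of pb becomes qs = -371 + 2(pb + 231) = 91 + 2pb. Setting this equal to demand: 771 - 0.2pb = 91 + 2pb, so pb = 3400/11.
Sellers receive ps = 3400/11 + 231 = 5941/11; q' = 771 − 0.2·(3400/11) = 7801/11.
The subsidy expands output by 7801/11 − 7339/11 = 42 past the efficient level; on those units the gap between marginal cost and willingness to pay runs from 0 up to 231.
DWL = ½ × 231 × 42 = 4851.

Deadweight loss = €4851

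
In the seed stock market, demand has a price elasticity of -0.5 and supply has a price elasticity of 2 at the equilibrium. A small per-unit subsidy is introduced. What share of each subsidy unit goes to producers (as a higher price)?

Producer share = 0.2

For a small subsidy around the equilibrium, the benefit split depends on the relative slopes, which at a point are proportional to the elasticities.
Buyer share = εs/(εs + |εd|) = 2/(2 + 0.5) = 0.8; seller share = |εd|/(εs + |εd|) = 0.2.
So producers capture 0.2 of the subsidy.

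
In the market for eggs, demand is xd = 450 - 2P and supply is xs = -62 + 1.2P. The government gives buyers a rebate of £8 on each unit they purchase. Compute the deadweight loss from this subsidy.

Pre-subsidy: 450 - 2P = -62 + 1.2P gives P* = 160, x* = 130.
With the rebate, buyers effectively pay Pb = Ps − 8, where Ps is the price sellers receive.
Demand in terms of Ps becomes xd = 450 − 2(Ps − 8) = 466 - 2Ps. Setting this equal to supply: 466 - 2Ps = -62 + 1.2Ps, so Ps = 165.
Buyers pay Pb = 165 − 8 = 157; x' = -62 + 1.2·165 = 136.
The subsidy expands output by 136 − 130 = 6 past the efficient level; on those units the gap between marginal cost and willingness to pay runs from 0 up to 8.
DWL = ½ × 8 × 6 = 24.

Deadweight loss = £24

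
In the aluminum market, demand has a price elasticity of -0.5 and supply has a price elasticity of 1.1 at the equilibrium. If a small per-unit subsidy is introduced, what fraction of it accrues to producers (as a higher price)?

Producer share = 0.3125

For a small subsidy around the equilibrium, the benefit split depends on the relative slopes, which at a point are proportional to the elasticities.
Buyer share = εs/(εs + |εd|) = 1.1/(1.1 + 0.5) = 0.6875; seller share = |εd|/(εs + |εd|) = 0.3125.
So producers capture 0.3125 of the subsidy.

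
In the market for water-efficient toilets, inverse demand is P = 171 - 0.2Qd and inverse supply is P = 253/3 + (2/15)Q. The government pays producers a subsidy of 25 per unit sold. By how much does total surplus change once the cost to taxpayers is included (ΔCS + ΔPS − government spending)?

Pre-subsidy: 171 - 0.2Q = 253/3 + (2/15)Q gives Q* = 260 and P* = 119.
With the subsidy, sellers receive Ps = Pb + 25 for each unit, where Pb is the price buyers pay.
On the curves, Pb = 171 - 0.2Q and Ps = 253/3 + (2/15)Q; the wedge Ps − Pb = 25 gives 253/3 + (2/15)Q − (171 - 0.2Q) = 25, so Q' = 335.
Then Pb = 171 − 0.2·335 = 104 and Ps = 253/3 + (2/15)·335 = 129.
ΔCS = ½(260 + 335)(119 − 104) = 4462.5; ΔPS = ½(260 + 335)(129 − 119) = 2975.
Government spending = 25 × 335 = 8375.
Net change = 4462.5 + 2975 − 8375 = -937.5. The loss equals the DWL triangle ½·25·75.

Net change in total surplus = -937.5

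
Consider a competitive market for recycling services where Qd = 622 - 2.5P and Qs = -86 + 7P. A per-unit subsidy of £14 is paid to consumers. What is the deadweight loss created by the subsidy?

Pre-subsidy: 622 - 2.5P = -86 + 7P gives P* = 1416/19, Q* = 8278/19.
With the rebate, buyers effectively pay Pb = Ps − 14, where Ps is the price sellers receive.
Demand in terms of Ps becomes Qd = 622 − 2.5(Ps − 14) = 657 - 2.5Ps. Setting this equal to supply: 657 - 2.5Ps = -86 + 7Ps, so Ps = 1486/19.
Buyers pay Pb = 1486/19 − 14 = 1220/19; Q' = -86 + 7·(1486/19) = 8768/19.
The subsidy expands output by 8768/19 − 8278/19 = 490/19 past the efficient level; on those units the gap between marginal cost and willingness to pay runs from 0 up to 14.
DWL = ½ × 14 × 490/19 = 3430/19.

Deadweight loss = 3430/19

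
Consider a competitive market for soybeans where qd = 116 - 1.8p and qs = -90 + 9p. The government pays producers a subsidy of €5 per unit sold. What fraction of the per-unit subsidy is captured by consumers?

Pre-subsidy: 116 - 1.8p = -90 + 9p gives p* = 515/27, q* = 245/3.
With the subsidy, sellers receive ps = pb + 5 for each unit, where pb is the price buyers pay.
Supply in terms of pb becomes qs = -90 + 9(pb + 5) = -45 + 9pb. Setting this equal to demand: 116 - 1.8pb = -45 + 9pb, so pb = 805/54.
Sellers receive ps = 805/54 + 5 = 1075/54; q' = 116 − 1.8·(805/54) = 535/6.
Buyers' price falls by p* − pb = 515/27 − 805/54 = 25/6; sellers' price rises by ps − p* = 1075/54 − 515/27 = 5/6.
So consumers capture (25/6)/5 = 5/6 of each unit of subsidy.

Consumer share = 5/6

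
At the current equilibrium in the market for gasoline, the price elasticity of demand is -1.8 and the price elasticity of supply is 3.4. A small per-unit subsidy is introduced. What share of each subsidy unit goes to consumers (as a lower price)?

For a small subsidy around the equilibrium, the benefit split depends on the relative slopes, which at a point are proportional to the elasticities.
Buyer share = εs/(εs + |εd|) = 3.4/(3.4 + 1.8) = 17/26; seller share = |εd|/(εs + |εd|) = 9/26.

Consumer share = 17/26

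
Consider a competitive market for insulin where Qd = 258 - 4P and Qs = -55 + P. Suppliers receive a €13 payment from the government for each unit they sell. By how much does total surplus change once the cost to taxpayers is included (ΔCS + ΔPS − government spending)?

Net change in total surplus = -€67.6

Pre-subsidy: 258 - 4P = -55 + P gives P* = 62.6, Q* = 7.6.
With the subsidy, sellers receive Ps = Pb + 13 for each unit, where Pb is the price buyers pay.
Supply in terms of Pb becomes Qs = -55 + 1(Pb + 13) = -42 + Pb. Setting this equal to demand: 258 - 4Pb = -42 + Pb, so Pb = 60.
Sellers receive Ps = 60 + 13 = 73; Q' = 258 − 4·60 = 18.
ΔCS = ½(7.6 + 18)(62.6 − 60) = 33.28; ΔPS = ½(7.6 + 18)(73 − 62.6) = 133.12.
Government spending = 13 × 18 = 234.
Net change = 33.28 + 133.12 − 234 = -67.6. The loss equals the DWL triangle ½·13·10.4.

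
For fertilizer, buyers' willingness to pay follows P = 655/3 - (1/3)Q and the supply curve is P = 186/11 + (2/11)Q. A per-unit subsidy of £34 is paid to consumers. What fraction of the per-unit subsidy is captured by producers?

Pre-subsidy: 655/3 - (1/3)Q = 186/11 + (2/11)Q gives Q* = 391 and P* = 88.
With the rebate, buyers effectively pay Pb = Ps − 34, where Ps is the price sellers receive.
On the curves, Pb = 655/3 - (1/3)Q and Ps = 186/11 + (2/11)Q; the wedge Ps − Pb = 34 gives 186/11 + (2/11)Q − (655/3 - (1/3)Q) = 34, so Q' = 457.
Then Pb = 655/3 − (1/3)·457 = 66 and Ps = 186/11 + (2/11)·457 = 100.
Buyers' price falls by P* − Pb = 88 − 66 = 22; sellers' price rises by Ps − P* = 100 − 88 = 12.
So producers capture 12/34 = 6/17 of each unit of subsidy.

Producer share = 6/17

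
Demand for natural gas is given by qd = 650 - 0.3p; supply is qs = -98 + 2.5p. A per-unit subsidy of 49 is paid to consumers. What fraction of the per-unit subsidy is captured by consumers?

Pre-subsidy: 650 - 0.3p = -98 + 2.5p gives p* = 1870/7, q* = 3989/7.
With the rebate, buyers effectively pay pb = ps − 49, where ps is the price sellers receive.
Demand in terms of ps becomes qd = 650 − 0.3(ps − 49) = 664.7 - 0.3ps. Setting this equal to supply: 664.7 - 0.3ps = -98 + 2.5ps, so ps = 7627/28.
Buyers pay pb = 7627/28 − 49 = 6255/28; q' = -98 + 2.5·(7627/28) = 32647/56.
Buyers' price falls by p* − pb = 1870/7 − 6255/28 = 43.75; sellers' price rises by ps − p* = 7627/28 − 1870/7 = 5.25.
So consumers capture 43.75/49 = 25/28 of each unit of subsidy.

Consumer share = 25/28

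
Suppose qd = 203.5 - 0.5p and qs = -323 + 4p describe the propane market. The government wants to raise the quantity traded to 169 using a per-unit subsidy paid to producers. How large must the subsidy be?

Required subsidy s = 54 per unit

At q = 169, invert demand for the buyer price: pb = (203.5 − 169)/0.5 = 69; invert supply for the seller price: ps = (169 − (-323))/4 = 123.
The subsidy must fill the gap: s = ps − pb = 123 − 69 = 54.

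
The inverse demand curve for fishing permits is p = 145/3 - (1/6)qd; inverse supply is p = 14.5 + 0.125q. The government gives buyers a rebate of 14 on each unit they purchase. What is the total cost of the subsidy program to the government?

Government cost = 2296

Pre-subsidy: 145/3 - (1/6)q = 14.5 + 0.125q gives q* = 116 and p* = 29.
With the rebate, buyers effectively pay pb = ps − 14, where ps is the price sellers receive.
On the curves, pb = 145/3 - (1/6)q and ps = 14.5 + 0.125q; the wedge ps − pb = 14 gives 14.5 + 0.125q − (145/3 - (1/6)q) = 14, so q' = 164.
Then pb = 145/3 − (1/6)·164 = 21 and ps = 14.5 + 0.125·164 = 35.
Government outlay = subsidy × quantity = 14 × 164 = 2296.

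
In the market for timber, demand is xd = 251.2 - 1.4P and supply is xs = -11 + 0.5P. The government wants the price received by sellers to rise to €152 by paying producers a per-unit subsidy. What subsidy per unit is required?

At a seller price of 152, quantity supplied is -11 + 0.5·152 = 65.
Buyers absorb 65 only when they pay Pb with 251.2 − 1.4·Pb = 65, i.e. Pb = 133.
s = Ps − Pb = 152 − 133 = 19.

Required subsidy s = €19 per unit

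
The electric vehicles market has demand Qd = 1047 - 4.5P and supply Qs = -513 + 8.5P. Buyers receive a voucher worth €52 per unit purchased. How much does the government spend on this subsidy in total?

Government cost = €34320

Pre-subsidy: 1047 - 4.5P = -513 + 8.5P gives P* = 120, Q* = 507.
With the rebate, buyers effectively pay Pb = Ps − 52, where Ps is the price sellers receive.
Demand in terms of Ps becomes Qd = 1047 − 4.5(Ps − 52) = 1281 - 4.5Ps. Setting this equal to supply: 1281 - 4.5Ps = -513 + 8.5Ps, so Ps = 138.
Buyers pay Pb = 138 − 52 = 86; Q' = -513 + 8.5·138 = 660.
Government outlay = subsidy × quantity = 52 × 660 = 34320.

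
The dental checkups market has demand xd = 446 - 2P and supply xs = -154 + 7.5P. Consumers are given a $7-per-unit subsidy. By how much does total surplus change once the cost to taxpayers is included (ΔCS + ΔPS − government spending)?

Pre-subsidy: 446 - 2P = -154 + 7.5P gives P* = 1200/19, x* = 6074/19.
With the rebate, buyers effectively pay Pb = Ps − 7, where Ps is the price sellers receive.
Demand in terms of Ps becomes xd = 446 − 2(Ps − 7) = 460 - 2Ps. Setting this equal to supply: 460 - 2Ps = -154 + 7.5Ps, so Ps = 1228/19.
Buyers pay Pb = 1228/19 − 7 = 1095/19; x' = -154 + 7.5·(1228/19) = 6284/19.
ΔCS = ½(6074/19 + 6284/19)(1200/19 − 1095/19) = 648795/361; ΔPS = ½(6074/19 + 6284/19)(1228/19 − 1200/19) = 173012/361.
Government spending = 7 × 6284/19 = 43988/19.
Net change = 648795/361 + 173012/361 − 43988/19 = -735/19. The loss equals the DWL triangle ½·7·210/19.

Net change in total surplus = -735/19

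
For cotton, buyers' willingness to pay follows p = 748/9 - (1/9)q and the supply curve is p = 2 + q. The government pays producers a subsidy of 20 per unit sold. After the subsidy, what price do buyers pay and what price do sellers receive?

Buyers pay 73; sellers receive 93

Pre-subsidy: 748/9 - (1/9)q = 2 + q gives q* = 73 and p* = 75.
With the subsidy, sellers receive ps = pb + 20 for each unit, where pb is the price buyers pay.
On the curves, pb = 748/9 - (1/9)q and ps = 2 + q; the wedge ps − pb = 20 gives 2 + q − (748/9 - (1/9)q) = 20, so q' = 91.
Then pb = 748/9 − (1/9)·91 = 73 and ps = 2 + 1·91 = 93.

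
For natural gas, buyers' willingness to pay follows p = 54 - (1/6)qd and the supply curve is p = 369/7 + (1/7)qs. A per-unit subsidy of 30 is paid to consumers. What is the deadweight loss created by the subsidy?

Deadweight loss = 18900/13

Pre-subsidy: 54 - (1/6)q = 369/7 + (1/7)q gives q* = 54/13 and p* = 693/13.
With the rebate, buyers effectively pay pb = ps − 30, where ps is the price sellers receive.
On the curves, pb = 54 - (1/6)q and ps = 369/7 + (1/7)q; the wedge ps − pb = 30 gives 369/7 + (1/7)q − (54 - (1/6)q) = 30, so q' = 1314/13.
Then pb = 54 − (1/6)·(1314/13) = 483/13 and ps = 369/7 + (1/7)·(1314/13) = 873/13.
The subsidy expands output by 1314/13 − 54/13 = 1260/13 past the efficient level; on those units the gap between marginal cost and willingness to pay runs from 0 up to 30.
DWL = ½ × 30 × 1260/13 = 18900/13.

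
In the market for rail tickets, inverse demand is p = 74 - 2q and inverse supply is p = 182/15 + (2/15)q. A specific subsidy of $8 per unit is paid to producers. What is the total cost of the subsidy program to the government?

Government cost = $262

Pre-subsidy: 74 - 2q = 182/15 + (2/15)q gives q* = 29 and p* = 16.
With the subsidy, sellers receive ps = pb + 8 for each unit, where pb is the price buyers pay.
On the curves, pb = 74 - 2q and ps = 182/15 + (2/15)q; the wedge ps − pb = 8 gives 182/15 + (2/15)q − (74 - 2q) = 8, so q' = 32.75.
Then pb = 74 − 2·32.75 = 8.5 and ps = 182/15 + (2/15)·32.75 = 16.5.
Government outlay = subsidy × quantity = 8 × 32.75 = 262.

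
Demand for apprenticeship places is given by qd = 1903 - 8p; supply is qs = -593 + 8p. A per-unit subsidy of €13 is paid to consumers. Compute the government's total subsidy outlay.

Pre-subsidy: 1903 - 8p = -593 + 8p gives p* = 156, q* = 655.
With the rebate, buyers effectively pay pb = ps − 13, where ps is the price sellers receive.
Demand in terms of ps becomes qd = 1903 − 8(ps − 13) = 2007 - 8ps. Setting this equal to supply: 2007 - 8ps = -593 + 8ps, so ps = 162.5.
Buyers pay pb = 162.5 − 13 = 149.5; q' = -593 + 8·162.5 = 707.
Government outlay = subsidy × quantity = 13 × 707 = 9191.

Government cost = €9191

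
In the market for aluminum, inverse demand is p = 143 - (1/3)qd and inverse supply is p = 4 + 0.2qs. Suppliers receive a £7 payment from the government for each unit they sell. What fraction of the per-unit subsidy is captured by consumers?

Consumer share = 0.625

Pre-subsidy: 143 - (1/3)q = 4 + 0.2q gives q* = 260.625 and p* = 56.125.
With the subsidy, sellers receive ps = pb + 7 for each unit, where pb is the price buyers pay.
On the curves, pb = 143 - (1/3)q and ps = 4 + 0.2q; the wedge ps − pb = 7 gives 4 + 0.2q − (143 - (1/3)q) = 7, so q' = 273.75.
Then pb = 143 − (1/3)·273.75 = 51.75 and ps = 4 + 0.2·273.75 = 58.75.
Buyers' price falls by p* − pb = 56.125 − 51.75 = 4.375; sellers' price rises by ps − p* = 58.75 − 56.125 = 2.625.
So consumers capture 4.375/7 = 0.625 of each unit of subsidy.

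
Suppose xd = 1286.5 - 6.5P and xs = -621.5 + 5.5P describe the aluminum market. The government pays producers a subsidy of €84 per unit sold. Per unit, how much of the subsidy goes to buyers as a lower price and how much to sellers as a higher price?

Buyers gain €38.5 per unit; sellers gain €45.5 per unit

Pre-subsidy: 1286.5 - 6.5P = -621.5 + 5.5P gives P* = 159, x* = 253.
With the subsidy, sellers receive Ps = Pb + 84 for each unit, where Pb is the price buyers pay.
Supply in terms of Pb becomes xs = -621.5 + 5.5(Pb + 84) = -159.5 + 5.5Pb. Setting this equal to demand: 1286.5 - 6.5Pb = -159.5 + 5.5Pb, so Pb = 120.5.
Sellers receive Ps = 120.5 + 84 = 204.5; x' = 1286.5 − 6.5·120.5 = 503.25.
Buyers' price falls by P* − Pb = 159 − 120.5 = 38.5; sellers' price rises by Ps − P* = 204.5 − 159 = 45.5.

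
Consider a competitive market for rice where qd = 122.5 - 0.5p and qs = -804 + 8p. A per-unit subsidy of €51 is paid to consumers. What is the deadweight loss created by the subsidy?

Deadweight loss = €612

Pre-subsidy: 122.5 - 0.5p = -804 + 8p gives p* = 109, q* = 68.
With the rebate, buyers effectively pay pb = ps − 51, where ps is the price sellers receive.
Demand in terms of ps becomes qd = 122.5 − 0.5(ps − 51) = 148 - 0.5ps. Setting this equal to supply: 148 - 0.5ps = -804 + 8ps, so ps = 112.
Buyers pay pb = 112 − 51 = 61; q' = -804 + 8·112 = 92.
The subsidy expands output by 92 − 68 = 24 past the efficient level; on those units the gap between marginal cost and willingness to pay runs from 0 up to 51.
DWL = ½ × 51 × 24 = 612.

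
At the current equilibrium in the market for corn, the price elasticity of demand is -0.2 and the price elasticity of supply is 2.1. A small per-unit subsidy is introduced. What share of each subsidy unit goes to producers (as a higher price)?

Producer share = 2/23

For a small subsidy around the equilibrium, the benefit split depends on the relative slopes, which at a point are proportional to the elasticities.
Buyer share = εs/(εs + |εd|) = 2.1/(2.1 + 0.2) = 21/23; seller share = |εd|/(εs + |εd|) = 2/23.
So producers capture 2/23 of the subsidy.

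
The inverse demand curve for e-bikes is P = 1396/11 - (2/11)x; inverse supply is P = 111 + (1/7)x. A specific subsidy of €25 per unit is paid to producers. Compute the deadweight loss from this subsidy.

Deadweight loss = €962.5

Pre-subsidy: 1396/11 - (2/11)x = 111 + (1/7)x gives x* = 49 and P* = 118.
With the subsidy, sellers receive Ps = Pb + 25 for each unit, where Pb is the price buyers pay.
On the curves, Pb = 1396/11 - (2/11)x and Ps = 111 + (1/7)x; the wedge Ps − Pb = 25 gives 111 + (1/7)x − (1396/11 - (2/11)x) = 25, so x' = 126.
Then Pb = 1396/11 − (2/11)·126 = 104 and Ps = 111 + (1/7)·126 = 129.
The subsidy expands output by 126 − 49 = 77 past the efficient level; on those units the gap between marginal cost and willingness to pay runs from 0 up to 25.
DWL = ½ × 25 × 77 = 962.5.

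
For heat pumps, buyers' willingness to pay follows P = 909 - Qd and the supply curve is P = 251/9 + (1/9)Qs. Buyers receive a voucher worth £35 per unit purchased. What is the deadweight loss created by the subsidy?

Pre-subsidy: 909 - Q = 251/9 + (1/9)Q gives Q* = 793 and P* = 116.
With the rebate, buyers effectively pay Pb = Ps − 35, where Ps is the price sellers receive.
On the curves, Pb = 909 - Q and Ps = 251/9 + (1/9)Q; the wedge Ps − Pb = 35 gives 251/9 + (1/9)Q − (909 - Q) = 35, so Q' = 824.5.
Then Pb = 909 − 1·824.5 = 84.5 and Ps = 251/9 + (1/9)·824.5 = 119.5.
The subsidy expands output by 824.5 − 793 = 31.5 past the efficient level; on those units the gap between marginal cost and willingness to pay runs from 0 up to 35.
DWL = ½ × 35 × 31.5 = 551.25.

Deadweight loss = £551.25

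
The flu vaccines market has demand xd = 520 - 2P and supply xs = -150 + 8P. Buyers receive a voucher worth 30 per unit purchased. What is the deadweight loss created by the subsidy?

Deadweight loss = 720

Pre-subsidy: 520 - 2P = -150 + 8P gives P* = 67, x* = 386.
With the rebate, buyers effectively pay Pb = Ps − 30, where Ps is the price sellers receive.
Demand in terms of Ps becomes xd = 520 − 2(Ps − 30) = 580 - 2Ps. Setting this equal to supply: 580 - 2Ps = -150 + 8Ps, so Ps = 73.
Buyers pay Pb = 73 − 30 = 43; x' = -150 + 8·73 = 434.
The subsidy expands output by 434 − 386 = 48 past the efficient level; on those units the gap between marginal cost and willingness to pay runs from 0 up to 30.
DWL = ½ × 30 × 48 = 720.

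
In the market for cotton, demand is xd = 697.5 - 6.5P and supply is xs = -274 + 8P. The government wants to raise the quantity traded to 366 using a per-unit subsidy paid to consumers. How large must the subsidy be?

At x = 366, invert demand for the buyer price: Pb = (697.5 − 366)/6.5 = 51; invert supply for the seller price: Ps = (366 − (-274))/8 = 80.
The subsidy must fill the gap: s = Ps − Pb = 80 − 51 = 29.

Required subsidy s = 29 per unit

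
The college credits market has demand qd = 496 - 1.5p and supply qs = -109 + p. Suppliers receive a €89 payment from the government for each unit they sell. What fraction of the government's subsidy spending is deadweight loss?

Pre-subsidy: 496 - 1.5p = -109 + p gives p* = 242, q* = 133.
With the subsidy, sellers receive ps = pb + 89 for each unit, where pb is the price buyers pay.
Supply in terms of pb becomes qs = -109 + 1(pb + 89) = -20 + pb. Setting this equal to demand: 496 - 1.5pb = -20 + pb, so pb = 206.4.
Sellers receive ps = 206.4 + 89 = 295.4; q' = 496 − 1.5·206.4 = 186.4.
ΔCS = ½(133 + 186.4)(242 − 206.4) = 5685.32; ΔPS = ½(133 + 186.4)(295.4 − 242) = 8527.98.
Government spending = 89 × 186.4 = 16589.6.
DWL = ½ × 89 × (186.4 − 133) = 2376.3; fraction = 2376.3 / 16589.6 = 267/1864.

DWL / government spending = 267/1864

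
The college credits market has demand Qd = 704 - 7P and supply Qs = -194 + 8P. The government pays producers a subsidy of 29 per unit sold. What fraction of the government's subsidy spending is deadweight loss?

DWL / government spending = 406/2949

Pre-subsidy: 704 - 7P = -194 + 8P gives P* = 898/15, Q* = 4274/15.
With the subsidy, sellers receive Ps = Pb + 29 for each unit, where Pb is the price buyers pay.
Supply in terms of Pb becomes Qs = -194 + 8(Pb + 29) = 38 + 8Pb. Setting this equal to demand: 704 - 7Pb = 38 + 8Pb, so Pb = 44.4.
Sellers receive Ps = 44.4 + 29 = 73.4; Q' = 704 − 7·44.4 = 393.2.
ΔCS = ½(4274/15 + 393.2)(898/15 − 44.4) = 1179952/225; ΔPS = ½(4274/15 + 393.2)(73.4 − 898/15) = 1032458/225.
Government spending = 29 × 393.2 = 11402.8.
DWL = ½ × 29 × (393.2 − 4274/15) = 23548/15; fraction = (23548/15) / 11402.8 = 406/2949.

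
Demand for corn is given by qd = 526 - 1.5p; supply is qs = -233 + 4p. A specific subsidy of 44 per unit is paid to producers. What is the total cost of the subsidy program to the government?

Pre-subsidy: 526 - 1.5p = -233 + 4p gives p* = 138, q* = 319.
With the subsidy, sellers receive ps = pb + 44 for each unit, where pb is the price buyers pay.
Supply in terms of pb becomes qs = -233 + 4(pb + 44) = -57 + 4pb. Setting this equal to demand: 526 - 1.5pb = -57 + 4pb, so pb = 106.
Sellers receive ps = 106 + 44 = 150; q' = 526 − 1.5·106 = 367.
Government outlay = subsidy × quantity = 44 × 367 = 16148.

Government cost = 16148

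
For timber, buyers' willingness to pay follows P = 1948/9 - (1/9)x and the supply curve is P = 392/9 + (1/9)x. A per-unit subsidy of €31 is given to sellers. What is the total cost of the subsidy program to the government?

Government cost = €28442.5

Pre-subsidy: 1948/9 - (1/9)x = 392/9 + (1/9)x gives x* = 778 and P* = 130.
With the subsidy, sellers receive Ps = Pb + 31 for each unit, where Pb is the price buyers pay.
On the curves, Pb = 1948/9 - (1/9)x and Ps = 392/9 + (1/9)x; the wedge Ps − Pb = 31 gives 392/9 + (1/9)x − (1948/9 - (1/9)x) = 31, so x' = 917.5.
Then Pb = 1948/9 − (1/9)·917.5 = 114.5 and Ps = 392/9 + (1/9)·917.5 = 145.5.
Government outlay = subsidy × quantity = 31 × 917.5 = 28442.5.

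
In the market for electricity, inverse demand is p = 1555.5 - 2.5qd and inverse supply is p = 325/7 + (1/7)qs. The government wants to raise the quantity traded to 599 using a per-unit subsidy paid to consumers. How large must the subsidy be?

At q = 599, from the demand curve buyers pay pb = 1555.5 − 2.5·599 = 58; from the supply curve sellers need ps = 325/7 + (1/7)·599 = 132.
The subsidy must fill the gap: s = ps − pb = 132 − 58 = 74.

Required subsidy s = 74 per unit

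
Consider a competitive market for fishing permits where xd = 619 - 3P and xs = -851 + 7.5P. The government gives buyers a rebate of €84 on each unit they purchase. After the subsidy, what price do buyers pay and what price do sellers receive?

Buyers pay €80; sellers receive €164

Pre-subsidy: 619 - 3P = -851 + 7.5P gives P* = 140, x* = 199.
With the rebate, buyers effectively pay Pb = Ps − 84, where Ps is the price sellers receive.
Demand in terms of Ps becomes xd = 619 − 3(Ps − 84) = 871 - 3Ps. Setting this equal to supply: 871 - 3Ps = -851 + 7.5Ps, so Ps = 164.
Buyers pay Pb = 164 − 84 = 80; x' = -851 + 7.5·164 = 379.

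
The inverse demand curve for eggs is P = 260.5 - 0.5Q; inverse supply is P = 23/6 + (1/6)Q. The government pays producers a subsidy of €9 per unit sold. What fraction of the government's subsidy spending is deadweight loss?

DWL / government spending = 27/1594

Pre-subsidy: 260.5 - 0.5Q = 23/6 + (1/6)Q gives Q* = 385 and P* = 68.
With the subsidy, sellers receive Ps = Pb + 9 for each unit, where Pb is the price buyers pay.
On the curves, Pb = 260.5 - 0.5Q and Ps = 23/6 + (1/6)Q; the wedge Ps − Pb = 9 gives 23/6 + (1/6)Q − (260.5 - 0.5Q) = 9, so Q' = 398.5.
Then Pb = 260.5 − 0.5·398.5 = 61.25 and Ps = 23/6 + (1/6)·398.5 = 70.25.
ΔCS = ½(385 + 398.5)(68 − 61.25) = 2644.3125; ΔPS = ½(385 + 398.5)(70.25 − 68) = 881.4375.
Government spending = 9 × 398.5 = 3586.5.
DWL = ½ × 9 × (398.5 − 385) = 60.75; fraction = 60.75 / 3586.5 = 27/1594.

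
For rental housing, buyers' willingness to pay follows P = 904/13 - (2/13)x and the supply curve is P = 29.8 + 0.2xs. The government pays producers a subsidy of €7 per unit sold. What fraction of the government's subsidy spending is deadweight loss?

Pre-subsidy: 904/13 - (2/13)x = 29.8 + 0.2x gives x* = 2583/23 and P* = 1202/23.
With the subsidy, sellers receive Ps = Pb + 7 for each unit, where Pb is the price buyers pay.
On the curves, Pb = 904/13 - (2/13)x and Ps = 29.8 + 0.2x; the wedge Ps − Pb = 7 gives 29.8 + 0.2x − (904/13 - (2/13)x) = 7, so x' = 3038/23.
Then Pb = 904/13 − (2/13)·(3038/23) = 1132/23 and Ps = 29.8 + 0.2·(3038/23) = 1293/23.
ΔCS = ½(2583/23 + 3038/23)(1202/23 − 1132/23) = 196735/529; ΔPS = ½(2583/23 + 3038/23)(1293/23 − 1202/23) = 511511/1058.
Government spending = 7 × 3038/23 = 21266/23.
DWL = ½ × 7 × (3038/23 − 2583/23) = 3185/46; fraction = (3185/46) / (21266/23) = 65/868.

DWL / government spending = 65/868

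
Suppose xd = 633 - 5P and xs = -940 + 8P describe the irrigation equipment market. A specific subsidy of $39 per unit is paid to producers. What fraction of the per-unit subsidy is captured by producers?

Pre-subsidy: 633 - 5P = -940 + 8P gives P* = 121, x* = 28.
With the subsidy, sellers receive Ps = Pb + 39 for each unit, where Pb is the price buyers pay.
Supply in terms of Pb becomes xs = -940 + 8(Pb + 39) = -628 + 8Pb. Setting this equal to demand: 633 - 5Pb = -628 + 8Pb, so Pb = 97.
Sellers receive Ps = 97 + 39 = 136; x' = 633 − 5·97 = 148.
Buyers' price falls by P* − Pb = 121 − 97 = 24; sellers' price rises by Ps − P* = 136 − 121 = 15.
So producers capture 15/39 = 5/13 of each unit of subsidy.

Producer share = 5/13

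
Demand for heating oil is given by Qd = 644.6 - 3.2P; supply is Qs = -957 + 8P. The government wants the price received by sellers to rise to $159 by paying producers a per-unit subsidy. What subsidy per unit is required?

At a seller price of 159, quantity supplied is -957 + 8·159 = 315.
Buyers absorb 315 only when they pay Pb with 644.6 − 3.2·Pb = 315, i.e. Pb = 103.
s = Ps − Pb = 159 − 103 = 56.

Required subsidy s = $56 per unit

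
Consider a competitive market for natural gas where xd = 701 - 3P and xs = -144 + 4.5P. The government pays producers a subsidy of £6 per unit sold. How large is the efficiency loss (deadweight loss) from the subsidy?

Pre-subsidy: 701 - 3P = -144 + 4.5P gives P* = 338/3, x* = 363.
With the subsidy, sellers receive Ps = Pb + 6 for each unit, where Pb is the price buyers pay.
Supply in terms of Pb becomes xs = -144 + 4.5(Pb + 6) = -117 + 4.5Pb. Setting this equal to demand: 701 - 3Pb = -117 + 4.5Pb, so Pb = 1636/15.
Sellers receive Ps = 1636/15 + 6 = 1726/15; x' = 701 − 3·(1636/15) = 373.8.
The subsidy expands output by 373.8 − 363 = 10.8 past the efficient level; on those units the gap between marginal cost and willingness to pay runs from 0 up to 6.
DWL = ½ × 6 × 10.8 = 32.4.

Deadweight loss = £32.4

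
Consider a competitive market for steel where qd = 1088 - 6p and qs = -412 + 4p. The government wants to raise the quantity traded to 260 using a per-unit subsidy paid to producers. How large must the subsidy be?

Required subsidy s = 30 per unit

At q = 260, invert demand for the buyer price: pb = (1088 − 260)/6 = 138; invert supply for the seller price: ps = (260 − (-412))/4 = 168.
The subsidy must fill the gap: s = ps − pb = 168 − 138 = 30.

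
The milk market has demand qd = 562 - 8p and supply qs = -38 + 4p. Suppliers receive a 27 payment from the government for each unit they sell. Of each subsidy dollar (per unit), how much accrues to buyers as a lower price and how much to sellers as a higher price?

Pre-subsidy: 562 - 8p = -38 + 4p gives p* = 50, q* = 162.
With the subsidy, sellers receive ps = pb + 27 for each unit, where pb is the price buyers pay.
Supply in terms of pb becomes qs = -38 + 4(pb + 27) = 70 + 4pb. Setting this equal to demand: 562 - 8pb = 70 + 4pb, so pb = 41.
Sellers receive ps = 41 + 27 = 68; q' = 562 − 8·41 = 234.
Buyers' price falls by p* − pb = 50 − 41 = 9; sellers' price rises by ps − p* = 68 − 50 = 18.

Buyers gain 9 per unit; sellers gain 18 per unit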